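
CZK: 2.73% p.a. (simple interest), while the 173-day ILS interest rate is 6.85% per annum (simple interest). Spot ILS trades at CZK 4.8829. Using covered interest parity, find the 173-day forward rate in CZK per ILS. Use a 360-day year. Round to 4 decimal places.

T = 173/360 years.
CZK growth factor: 1 + 0.0273×173/360 = 1.0131192.
ILS growth factor: 1 + 0.0685×173/360 = 1.0329181.
So F = 4.8829 × 1.0131192 / 1.0329181 = 4.789305 (CZK/ILS).

4.7893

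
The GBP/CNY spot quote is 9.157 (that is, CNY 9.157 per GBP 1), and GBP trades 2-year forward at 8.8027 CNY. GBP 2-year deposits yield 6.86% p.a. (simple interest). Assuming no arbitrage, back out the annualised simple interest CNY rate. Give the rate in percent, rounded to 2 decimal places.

T = 2 years.
By CIP, F/S equals the CNY-to-GBP growth ratio: 8.8027/9.157 = 0.9613083.
GBP growth factor: 1 + 0.0686×2 = 1.137200.
That pins the CNY growth at 1.0931998.
r = (1.0931998 − 1)/2 = 0.046600 → 4.66%.

4.66%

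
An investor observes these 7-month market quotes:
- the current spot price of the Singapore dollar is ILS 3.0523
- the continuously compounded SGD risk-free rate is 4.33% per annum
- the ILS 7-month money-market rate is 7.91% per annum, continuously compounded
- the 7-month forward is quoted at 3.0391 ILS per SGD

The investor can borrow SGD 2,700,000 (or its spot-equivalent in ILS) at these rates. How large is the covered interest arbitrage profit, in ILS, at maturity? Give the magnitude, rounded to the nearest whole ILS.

ILS 214,914

T = 7/12 years.
Invest the SGD and cover forward: 2,700,000 × 1.025580028 × 3.0391 = ILS 8,415,468.71.
Convert at spot and invest in ILS: 2,700,000 × 3.0523 × 1.047222757 = ILS 8,630,382.66.
The quoted forward undervalues SGD, so borrow SGD, convert to ILS at spot, deposit the ILS at 7.91%, and buy SGD forward at 3.0391 to cover the loan.
Arbitrage profit = |8,415,468.71 − 8,630,382.66| = ILS 214,914.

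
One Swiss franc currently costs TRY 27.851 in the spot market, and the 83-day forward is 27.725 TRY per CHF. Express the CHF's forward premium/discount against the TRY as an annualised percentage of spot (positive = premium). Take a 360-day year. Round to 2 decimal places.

T = 83/360 years.
Period premium: (27.725 − 27.851)/27.851 = -0.0045241.
×(1/T) gives -1.96% p.a.

-1.96%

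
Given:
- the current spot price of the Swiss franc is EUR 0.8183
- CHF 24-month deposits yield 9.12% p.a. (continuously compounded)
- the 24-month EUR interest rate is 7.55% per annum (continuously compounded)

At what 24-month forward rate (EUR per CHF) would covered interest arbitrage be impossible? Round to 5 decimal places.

0.79300

T = 2 years.
EUR accumulates by e^(0.0755×2) = 1.1629967.
Growth of 1 CHF over T: e^(0.0912×2) = 1.2000941.
So F = 0.8183 × 1.1629967 / 1.2000941 = 0.7930046 (EUR/CHF).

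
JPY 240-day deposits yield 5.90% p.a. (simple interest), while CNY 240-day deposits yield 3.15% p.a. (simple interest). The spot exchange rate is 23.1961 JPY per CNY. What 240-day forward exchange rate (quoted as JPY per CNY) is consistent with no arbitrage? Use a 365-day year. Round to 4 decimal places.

23.6070

T = 240/365 years.
JPY accumulates by 1 + 0.0590×240/365 = 1.03879452.
Growth of 1 CNY over T: 1 + 0.0315×240/365 = 1.02071233.
CIP: F = S · (grow JPY)/(grow CNY) = 23.1961 × 1.03879452/1.02071233 = 23.607025 JPY per CNY.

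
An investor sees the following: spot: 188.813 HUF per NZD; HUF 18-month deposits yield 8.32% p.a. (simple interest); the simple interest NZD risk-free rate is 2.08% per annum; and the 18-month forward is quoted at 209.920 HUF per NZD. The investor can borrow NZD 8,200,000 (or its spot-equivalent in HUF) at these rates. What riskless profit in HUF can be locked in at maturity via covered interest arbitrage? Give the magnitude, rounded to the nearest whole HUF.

T = 18/12 years.
Route A — deposit NZD, sell forward: 8,200,000 × 1.031200 × 209.920 = HUF 1,775,049,932.80.
Route B — convert at spot, deposit HUF: 8,200,000 × 188.813 × 1.124800 = HUF 1,741,490,271.68.
The quoted forward overvalues NZD, so borrow HUF, buy NZD at spot, deposit the NZD at 2.08%, and sell the proceeds forward at 209.920.
Profit = 1,775,049,932.80 − 1,741,490,271.68 = HUF 33,559,661.

HUF 33,559,661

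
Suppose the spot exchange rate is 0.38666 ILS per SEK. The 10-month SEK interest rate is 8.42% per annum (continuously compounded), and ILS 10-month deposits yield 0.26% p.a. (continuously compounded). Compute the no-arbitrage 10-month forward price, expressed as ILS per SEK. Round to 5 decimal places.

0.36124

T = 10/12 years.
ILS growth factor: e^(0.0026×10/12) = 1.002169.
SEK growth factor: e^(0.0842×10/12) = 1.0726869.
So F = 0.38666 × 1.002169 / 1.0726869 = 0.3612412 (ILS/SEK).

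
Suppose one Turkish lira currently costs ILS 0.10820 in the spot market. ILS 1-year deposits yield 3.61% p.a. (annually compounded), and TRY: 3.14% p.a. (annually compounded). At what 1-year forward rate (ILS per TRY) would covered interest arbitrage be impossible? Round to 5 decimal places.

0.10869

T = 1 year.
ILS accumulates by (1 + 0.0361)^1 = 1.036100.
TRY growth factor: (1 + 0.0314)^1 = 1.031400.
CIP: F = S · (grow ILS)/(grow TRY) = 0.1082 × 1.036100/1.031400 = 0.1086931 ILS per TRY.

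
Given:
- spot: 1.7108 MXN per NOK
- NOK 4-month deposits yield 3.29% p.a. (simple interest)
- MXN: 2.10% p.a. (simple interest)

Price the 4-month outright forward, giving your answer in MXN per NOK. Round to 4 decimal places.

T = 4/12 years.
MXN growth factor: 1 + 0.0210×4/12 = 1.007000.
Growth of 1 NOK over T: 1 + 0.0329×4/12 = 1.0109667.
So F = 1.7108 × 1.007000 / 1.0109667 = 1.704087 (MXN/NOK).

1.7041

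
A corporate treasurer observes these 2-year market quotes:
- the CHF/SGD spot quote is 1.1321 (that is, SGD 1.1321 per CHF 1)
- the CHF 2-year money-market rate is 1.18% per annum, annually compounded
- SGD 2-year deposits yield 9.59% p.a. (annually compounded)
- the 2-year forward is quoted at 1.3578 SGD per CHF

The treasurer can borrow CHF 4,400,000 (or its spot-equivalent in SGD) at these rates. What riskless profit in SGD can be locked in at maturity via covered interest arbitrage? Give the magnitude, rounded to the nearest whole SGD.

SGD 133,692

T = 2 years.
Keep in CHF, deliver into the forward: 4,400,000·1.02373924·1.3578 = SGD 6,116,145.82.
Swap to SGD now, deposit: 4,400,000·1.1321·1.20099681 = SGD 5,982,453.35.
The quoted forward overvalues CHF, so borrow SGD, buy CHF at spot, deposit the CHF at 1.18%, and sell the proceeds forward at 1.3578.
Profit = 6,116,145.82 − 5,982,453.35 = SGD 133,692.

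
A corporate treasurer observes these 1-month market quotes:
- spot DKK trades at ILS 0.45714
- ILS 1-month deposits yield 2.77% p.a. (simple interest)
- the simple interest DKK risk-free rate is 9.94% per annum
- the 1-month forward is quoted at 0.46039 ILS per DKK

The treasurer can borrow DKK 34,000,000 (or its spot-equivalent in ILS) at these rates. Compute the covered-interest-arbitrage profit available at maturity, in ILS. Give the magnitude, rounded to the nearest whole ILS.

ILS 204,283

T = 1/12 years.
Keep in DKK, deliver into the forward: 34,000,000·1.0082833333·0.46039 = ILS 15,782,921.17.
Swap to ILS now, deposit: 34,000,000·0.45714·1.0023083333 = ILS 15,578,637.87.
The quoted forward overvalues DKK, so borrow ILS, buy DKK at spot, deposit the DKK at 9.94%, and sell the proceeds forward at 0.46039.
The gap between the two covered legs is ILS 204,283.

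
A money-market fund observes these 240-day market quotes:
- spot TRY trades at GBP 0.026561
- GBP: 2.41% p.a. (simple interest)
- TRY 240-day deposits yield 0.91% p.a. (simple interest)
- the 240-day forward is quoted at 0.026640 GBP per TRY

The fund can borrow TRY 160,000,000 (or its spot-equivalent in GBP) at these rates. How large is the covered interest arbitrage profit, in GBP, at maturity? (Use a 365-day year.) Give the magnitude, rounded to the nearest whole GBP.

T = 240/365 years.
Keep in TRY, deliver into the forward: 160,000,000·1.005983562·0.026640 = GBP 4,287,904.33.
Swap to GBP now, deposit: 160,000,000·0.026561·1.015846575 = GBP 4,317,104.14.
The quoted forward undervalues TRY, so borrow TRY, convert to GBP at spot, deposit the GBP at 2.41%, and buy TRY forward at 0.026640 to cover the loan.
Arbitrage profit = |4,287,904.33 − 4,317,104.14| = GBP 29,200.

GBP 29,200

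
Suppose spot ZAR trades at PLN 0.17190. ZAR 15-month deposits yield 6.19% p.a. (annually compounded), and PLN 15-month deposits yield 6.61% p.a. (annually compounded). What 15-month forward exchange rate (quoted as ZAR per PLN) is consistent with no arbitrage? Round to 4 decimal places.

5.7887

T = 15/12 years.
PLN growth factor: (1 + 0.0661)^(15/12) = 1.0832967.
Growth of 1 ZAR over T: (1 + 0.0619)^(15/12) = 1.0779647.
Forward (PLN per ZAR) = 0.1719 × 1.0832967 / 1.0779647 = 0.1727503.
Invert for ZAR per PLN: 1 / 0.1727503 = 5.7887.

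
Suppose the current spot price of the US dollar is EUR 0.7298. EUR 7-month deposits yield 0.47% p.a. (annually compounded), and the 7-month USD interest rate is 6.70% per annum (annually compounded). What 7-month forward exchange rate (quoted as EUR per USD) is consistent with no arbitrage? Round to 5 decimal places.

T = 7/12 years.
EUR accumulates by (1 + 0.0047)^(7/12) = 1.002739.
Growth of 1 USD over T: (1 + 0.0670)^(7/12) = 1.0385544.
CIP: F = S · (grow EUR)/(grow USD) = 0.7298 × 1.002739/1.0385544 = 0.7046322 EUR per USD.

0.70463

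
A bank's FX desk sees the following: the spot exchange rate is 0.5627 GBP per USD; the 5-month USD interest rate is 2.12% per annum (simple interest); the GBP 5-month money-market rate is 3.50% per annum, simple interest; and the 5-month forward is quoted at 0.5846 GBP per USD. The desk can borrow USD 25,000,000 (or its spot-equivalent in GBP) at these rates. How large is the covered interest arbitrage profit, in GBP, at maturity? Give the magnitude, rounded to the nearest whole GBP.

GBP 471,448

T = 5/12 years.
Keep in USD, deliver into the forward: 25,000,000·1.0088333333·0.5846 = GBP 14,744,099.17.
Swap to GBP now, deposit: 25,000,000·0.5627·1.0145833333 = GBP 14,272,651.04.
The quoted forward overvalues USD, so borrow GBP, buy USD at spot, deposit the USD at 2.12%, and sell the proceeds forward at 0.5846.
Profit = 14,744,099.17 − 14,272,651.04 = GBP 471,448.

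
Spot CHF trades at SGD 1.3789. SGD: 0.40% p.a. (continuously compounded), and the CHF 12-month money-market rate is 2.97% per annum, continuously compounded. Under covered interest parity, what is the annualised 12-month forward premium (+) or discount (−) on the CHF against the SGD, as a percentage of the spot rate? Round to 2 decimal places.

-2.54%

T = 1 year.
No-arbitrage forward: 1.3789 × 1.004008 / 1.0301454 = 1.3439138 SGD/CHF.
(F − S)/S ÷ T = (1.3439138 − 1.3789)/1.3789/1 = -0.025373 → -2.54%.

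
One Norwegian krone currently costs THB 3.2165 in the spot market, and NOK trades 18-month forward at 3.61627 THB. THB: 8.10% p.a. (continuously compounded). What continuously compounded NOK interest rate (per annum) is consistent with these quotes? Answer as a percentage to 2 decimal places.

0.29%

T = 18/12 years.
F/S = 3.61627/3.2165 = 1.1242873 = (growth of THB) / (growth of NOK).
THB growth factor: e^(0.0810×18/12) = 1.1291894.
That pins the NOK growth at 1.0043602.
Take logs: ln 1.0043602 / (18/12) = 0.002900, so 0.29%.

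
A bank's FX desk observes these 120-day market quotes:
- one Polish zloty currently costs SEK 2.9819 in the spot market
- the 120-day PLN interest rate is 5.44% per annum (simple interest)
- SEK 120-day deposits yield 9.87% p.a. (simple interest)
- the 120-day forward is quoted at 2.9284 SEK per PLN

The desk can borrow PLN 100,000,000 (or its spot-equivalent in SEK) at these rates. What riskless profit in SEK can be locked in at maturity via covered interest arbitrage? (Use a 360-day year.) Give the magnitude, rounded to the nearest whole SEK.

T = 120/360 years.
Route A — deposit PLN, sell forward: 100,000,000 × 1.01813333333 × 2.9284 = SEK 298,150,165.33.
Route B — convert at spot, deposit SEK: 100,000,000 × 2.9819 × 1.032900 = SEK 308,000,451.00.
The quoted forward undervalues PLN, so borrow PLN, convert to SEK at spot, deposit the SEK at 9.87%, and buy PLN forward at 2.9284 to cover the loan.
The gap between the two covered legs is SEK 9,850,286.

SEK 9,850,286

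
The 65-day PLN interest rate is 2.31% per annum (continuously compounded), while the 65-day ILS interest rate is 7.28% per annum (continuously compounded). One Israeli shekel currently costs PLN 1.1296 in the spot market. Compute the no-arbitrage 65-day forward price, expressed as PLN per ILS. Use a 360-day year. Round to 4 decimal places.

T = 65/360 years.
PLN growth factor: e^(0.0231×65/360) = 1.0041795.
Growth of 1 ILS over T: e^(0.0728×65/360) = 1.0132312.
Forward (PLN per ILS) = 1.1296 × 1.0041795 / 1.0132312 = 1.119509.

1.1195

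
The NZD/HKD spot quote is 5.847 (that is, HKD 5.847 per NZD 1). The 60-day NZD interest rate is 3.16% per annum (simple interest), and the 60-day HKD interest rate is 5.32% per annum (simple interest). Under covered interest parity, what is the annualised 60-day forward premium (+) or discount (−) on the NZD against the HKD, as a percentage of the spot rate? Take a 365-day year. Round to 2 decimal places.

+2.15%

T = 60/365 years.
F = S · g_HKD/g_NZD = 5.847 × 1.0087452/1.0051945 = 5.867654.
(F − S)/S ÷ T = (5.867654 − 5.847)/5.847/(60/365) = 0.021489 → 2.15%.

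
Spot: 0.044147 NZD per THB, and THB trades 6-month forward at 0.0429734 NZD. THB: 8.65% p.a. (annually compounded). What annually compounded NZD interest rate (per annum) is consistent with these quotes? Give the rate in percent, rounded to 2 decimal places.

T = 6/12 years.
CIP gives F = S · g_NZD/g_THB, so g_NZD/g_THB = 0.0429734/0.044147 = 0.9734161.
The THB side grows by (1 + 0.0865)^(6/12) = 1.0423531.
That pins the NZD growth at 1.0146433.
Annualise: 1.0146433^(12/6) − 1 = 0.029501 = 2.95%.

2.95%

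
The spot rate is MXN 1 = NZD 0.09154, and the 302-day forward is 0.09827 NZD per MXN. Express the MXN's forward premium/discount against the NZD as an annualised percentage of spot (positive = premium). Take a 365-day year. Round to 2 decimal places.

T = 302/365 years.
(F − S)/S = (0.09827 − 0.09154)/0.09154 = 0.0735198.
Per annum: 0.0735198 / (302/365) = 0.088857 = 8.89%.

+8.89%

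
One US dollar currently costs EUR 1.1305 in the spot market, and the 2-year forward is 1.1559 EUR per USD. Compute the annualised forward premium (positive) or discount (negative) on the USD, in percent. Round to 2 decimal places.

+1.12%

T = 2 years.
(F − S)/S = (1.1559 − 1.1305)/1.1305 = 0.0224679.
Annualise by dividing by T: 0.0224679 / 2 = 0.011234 → 1.12%.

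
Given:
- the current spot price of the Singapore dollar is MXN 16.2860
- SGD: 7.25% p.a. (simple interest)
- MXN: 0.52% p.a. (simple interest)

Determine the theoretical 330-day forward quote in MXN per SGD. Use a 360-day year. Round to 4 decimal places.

15.3439

T = 330/360 years.
MXN accumulates by 1 + 0.0052×330/360 = 1.00476667.
Growth of 1 SGD over T: 1 + 0.0725×330/360 = 1.06645833.
So F = 16.286 × 1.00476667 / 1.06645833 = 15.343900 (MXN/SGD).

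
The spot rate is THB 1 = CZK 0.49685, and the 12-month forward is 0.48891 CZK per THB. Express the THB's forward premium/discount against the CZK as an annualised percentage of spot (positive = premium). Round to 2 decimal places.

T = 1 year.
THB trades forward at -1.59807% vs spot over the period.
×(1/T) gives -1.60% p.a.

-1.60%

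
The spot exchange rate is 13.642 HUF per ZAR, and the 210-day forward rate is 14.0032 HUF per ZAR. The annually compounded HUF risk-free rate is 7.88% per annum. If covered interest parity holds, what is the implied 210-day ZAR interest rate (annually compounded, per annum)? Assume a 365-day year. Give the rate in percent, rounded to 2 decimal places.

3.09%

T = 210/365 years.
F/S = 14.0032/13.642 = 1.0264771 = (growth of HUF) / (growth of ZAR).
HUF growth factor: (1 + 0.0788)^(210/365) = 1.0446055.
Hence g_ZAR = 1.0176608.
Annualise: 1.0176608^(365/210) − 1 = 0.030896 = 3.09%.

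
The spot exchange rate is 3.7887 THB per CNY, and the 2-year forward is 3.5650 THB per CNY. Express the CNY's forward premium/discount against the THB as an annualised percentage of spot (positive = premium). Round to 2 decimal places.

T = 2 years.
Period premium: (3.5650 − 3.7887)/3.7887 = -0.0590440.
Annualise by dividing by T: -0.0590440 / 2 = -0.029522 → -2.95%.

-2.95%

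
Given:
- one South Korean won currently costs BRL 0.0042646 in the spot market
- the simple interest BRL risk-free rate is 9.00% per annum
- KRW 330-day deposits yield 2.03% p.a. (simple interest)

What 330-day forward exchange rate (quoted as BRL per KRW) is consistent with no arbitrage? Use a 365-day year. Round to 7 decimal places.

T = 330/365 years.
BRL growth factor: 1 + 0.0900×330/365 = 1.0813699.
KRW growth factor: 1 + 0.0203×330/365 = 1.0183534.
Forward (BRL per KRW) = 0.0042646 × 1.0813699 / 1.0183534 = 0.004528497.

0.0045285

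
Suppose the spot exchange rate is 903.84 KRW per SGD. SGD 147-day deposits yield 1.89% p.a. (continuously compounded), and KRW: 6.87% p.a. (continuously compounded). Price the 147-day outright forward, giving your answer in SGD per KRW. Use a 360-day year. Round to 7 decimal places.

T = 147/360 years.
KRW accumulates by e^(0.0687×147/360) = 1.0284497.
SGD accumulates by e^(0.0189×147/360) = 1.0077474.
Forward (KRW per SGD) = 903.84 × 1.0284497 / 1.0077474 = 922.4077.
Invert for SGD per KRW: 1 / 922.4077 = 0.0010841.

0.0010841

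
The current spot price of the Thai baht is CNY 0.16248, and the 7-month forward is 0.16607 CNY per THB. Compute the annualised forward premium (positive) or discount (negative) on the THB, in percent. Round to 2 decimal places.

+3.79%

T = 7/12 years.
THB trades forward at +2.20950% vs spot over the period.
Per annum: 0.0220950 / (7/12) = 0.037877 = 3.79%.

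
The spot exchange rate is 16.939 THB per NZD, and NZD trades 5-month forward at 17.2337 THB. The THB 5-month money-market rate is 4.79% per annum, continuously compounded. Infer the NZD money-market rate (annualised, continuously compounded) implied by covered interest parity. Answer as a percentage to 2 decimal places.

T = 5/12 years.
CIP gives F = S · g_THB/g_NZD, so g_THB/g_NZD = 17.2337/16.939 = 1.0173977.
The THB side grows by e^(0.0479×5/12) = 1.0201588.
So the NZD growth factor = 1.0027139.
Take logs: ln 1.0027139 / (5/12) = 0.006505, so 0.65%.

0.65%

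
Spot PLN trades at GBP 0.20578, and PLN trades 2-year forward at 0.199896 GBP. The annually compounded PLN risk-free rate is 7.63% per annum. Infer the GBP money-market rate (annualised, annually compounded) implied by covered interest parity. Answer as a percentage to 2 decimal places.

T = 2 years.
F/S = 0.199896/0.20578 = 0.9714064 = (growth of GBP) / (growth of PLN).
The PLN side grows by (1 + 0.0763)^2 = 1.1584217.
So the GBP growth factor = 1.1252983.
r = 1.1252983^(1/2) − 1 = 0.060801 → 6.08%.

6.08%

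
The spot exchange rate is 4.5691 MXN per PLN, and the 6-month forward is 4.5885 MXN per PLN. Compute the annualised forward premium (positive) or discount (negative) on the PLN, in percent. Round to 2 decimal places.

+0.85%

T = 6/12 years.
(F − S)/S = (4.5885 − 4.5691)/4.5691 = 0.0042459.
Annualise by dividing by T: 0.0042459 / (6/12) = 0.008492 → 0.85%.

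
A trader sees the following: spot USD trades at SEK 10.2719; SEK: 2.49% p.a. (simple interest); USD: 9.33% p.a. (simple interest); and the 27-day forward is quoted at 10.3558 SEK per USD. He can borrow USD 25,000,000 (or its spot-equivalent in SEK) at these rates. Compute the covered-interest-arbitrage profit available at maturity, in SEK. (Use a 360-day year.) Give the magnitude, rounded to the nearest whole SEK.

SEK 3,429,548

T = 27/360 years.
Keep in USD, deliver into the forward: 25,000,000·1.0069975·10.3558 = SEK 260,706,617.76.
Swap to SEK now, deposit: 25,000,000·10.2719·1.0018675 = SEK 257,277,069.33.
The quoted forward overvalues USD, so borrow SEK, buy USD at spot, deposit the USD at 9.33%, and sell the proceeds forward at 10.3558.
The gap between the two covered legs is SEK 3,429,548.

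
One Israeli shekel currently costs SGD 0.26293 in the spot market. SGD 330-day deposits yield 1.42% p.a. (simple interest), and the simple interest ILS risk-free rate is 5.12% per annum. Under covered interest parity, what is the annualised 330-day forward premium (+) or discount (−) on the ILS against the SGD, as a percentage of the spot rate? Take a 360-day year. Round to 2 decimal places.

T = 330/360 years.
CIP forward (SGD per ILS) = 0.26293 × 1.0130167/1.0469333 = 0.25441208.
Annualised premium = (F − S)/S × (1/T) = (0.25441208 − 0.26293)/0.26293 ÷ (330/360) = -3.53%.

-3.53%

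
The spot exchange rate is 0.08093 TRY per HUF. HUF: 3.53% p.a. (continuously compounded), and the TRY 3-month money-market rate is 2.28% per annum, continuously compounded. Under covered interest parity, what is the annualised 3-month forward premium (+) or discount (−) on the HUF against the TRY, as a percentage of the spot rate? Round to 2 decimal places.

-1.25%

T = 3/12 years.
CIP forward (TRY per HUF) = 0.08093 × 1.0057163/1.0088641 = 0.08067749.
(F − S)/S ÷ T = (0.08067749 − 0.08093)/0.08093/(3/12) = -0.012480 → -1.25%.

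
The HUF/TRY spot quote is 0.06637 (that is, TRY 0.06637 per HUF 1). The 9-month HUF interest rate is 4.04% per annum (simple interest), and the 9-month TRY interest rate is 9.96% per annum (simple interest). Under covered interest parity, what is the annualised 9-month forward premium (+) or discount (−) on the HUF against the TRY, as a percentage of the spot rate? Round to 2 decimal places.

+5.75%

T = 9/12 years.
CIP forward (TRY per HUF) = 0.06637 × 1.074700/1.030300 = 0.06923017.
(F − S)/S ÷ T = (0.06923017 − 0.06637)/0.06637/(9/12) = 0.057459 → 5.75%.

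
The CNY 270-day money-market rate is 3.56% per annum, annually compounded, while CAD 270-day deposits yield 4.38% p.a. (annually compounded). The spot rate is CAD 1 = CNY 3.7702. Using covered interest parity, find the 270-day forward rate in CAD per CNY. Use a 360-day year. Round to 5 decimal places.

0.26681

T = 270/360 years.
Growth of 1 CNY over T: (1 + 0.0356)^(270/360) = 1.0265829.
CAD growth factor: (1 + 0.0438)^(270/360) = 1.0326733.
Forward (CNY per CAD) = 3.7702 × 1.0265829 / 1.0326733 = 3.747964.
Quoted the other way: 1/3.747964 = 0.26681 CAD per CNY.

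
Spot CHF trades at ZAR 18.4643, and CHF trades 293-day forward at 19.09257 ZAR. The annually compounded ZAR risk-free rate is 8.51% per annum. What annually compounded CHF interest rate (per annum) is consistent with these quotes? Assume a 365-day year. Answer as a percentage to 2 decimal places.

T = 293/365 years.
F/S = 19.09257/18.4643 = 1.0340262 = (growth of ZAR) / (growth of CHF).
The ZAR side grows by (1 + 0.0851)^(293/365) = 1.0677584.
Hence g_CHF = 1.0326222.
r = 1.0326222^(365/293) − 1 = 0.040800 → 4.08%.

4.08%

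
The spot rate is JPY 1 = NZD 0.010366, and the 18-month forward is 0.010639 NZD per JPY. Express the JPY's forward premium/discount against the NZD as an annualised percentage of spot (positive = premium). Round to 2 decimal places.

+1.76%

T = 18/12 years.
JPY trades forward at +2.63361% vs spot over the period.
×(1/T) gives 1.76% p.a.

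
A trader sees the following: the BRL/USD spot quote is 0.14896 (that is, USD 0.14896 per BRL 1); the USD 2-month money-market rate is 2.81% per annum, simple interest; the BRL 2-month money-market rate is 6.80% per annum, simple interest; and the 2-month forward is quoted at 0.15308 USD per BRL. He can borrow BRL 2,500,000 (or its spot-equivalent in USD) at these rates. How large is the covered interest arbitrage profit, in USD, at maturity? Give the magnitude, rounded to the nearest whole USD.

T = 2/12 years.
Invest the BRL and cover forward: 2,500,000 × 1.01133333 × 0.15308 = USD 387,037.27.
Convert at spot and invest in USD: 2,500,000 × 0.14896 × 1.00468333 = USD 374,144.07.
The quoted forward overvalues BRL, so borrow USD, buy BRL at spot, deposit the BRL at 6.80%, and sell the proceeds forward at 0.15308.
The gap between the two covered legs is USD 12,893.

USD 12,893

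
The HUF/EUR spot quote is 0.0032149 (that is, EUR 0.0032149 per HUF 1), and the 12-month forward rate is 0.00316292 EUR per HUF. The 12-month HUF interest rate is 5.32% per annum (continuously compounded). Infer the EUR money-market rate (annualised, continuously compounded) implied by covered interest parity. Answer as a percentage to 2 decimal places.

3.69%

T = 1 year.
By CIP, F/S equals the EUR-to-HUF growth ratio: 0.00316292/0.0032149 = 0.9838315.
The HUF side grows by e^(0.0532×1) = 1.0546406.
That pins the EUR growth at 1.0375886.
Take logs: ln 1.0375886 / 1 = 0.036899, so 3.69%.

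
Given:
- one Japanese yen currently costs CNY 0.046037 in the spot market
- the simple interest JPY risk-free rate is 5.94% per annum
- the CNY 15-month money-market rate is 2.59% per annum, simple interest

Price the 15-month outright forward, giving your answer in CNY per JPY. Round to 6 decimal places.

T = 15/12 years.
CNY growth factor: 1 + 0.0259×15/12 = 1.032375.
JPY accumulates by 1 + 0.0594×15/12 = 1.074250.
CIP: F = S · (grow CNY)/(grow JPY) = 0.046037 × 1.032375/1.074250 = 0.04424245 CNY per JPY.

0.044242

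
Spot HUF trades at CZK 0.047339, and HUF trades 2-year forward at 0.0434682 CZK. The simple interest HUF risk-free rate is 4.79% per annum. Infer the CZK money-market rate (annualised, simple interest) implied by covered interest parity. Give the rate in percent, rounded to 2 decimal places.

0.31%

T = 2 years.
F/S = 0.0434682/0.047339 = 0.9182323 = (growth of CZK) / (growth of HUF).
The HUF side grows by 1 + 0.0479×2 = 1.095800.
Hence g_CZK = 1.006199.
r = (1.006199 − 1)/2 = 0.003100 → 0.31%.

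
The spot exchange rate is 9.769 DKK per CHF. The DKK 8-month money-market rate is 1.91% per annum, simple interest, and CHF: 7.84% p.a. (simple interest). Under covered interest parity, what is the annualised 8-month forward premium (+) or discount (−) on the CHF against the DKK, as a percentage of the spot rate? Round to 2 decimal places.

-5.64%

T = 8/12 years.
CIP forward (DKK per CHF) = 9.769 × 1.0127333/1.0522667 = 9.401981.
Annualised premium = (F − S)/S × (1/T) = (9.401981 − 9.769)/9.769 ÷ (8/12) = -5.64%.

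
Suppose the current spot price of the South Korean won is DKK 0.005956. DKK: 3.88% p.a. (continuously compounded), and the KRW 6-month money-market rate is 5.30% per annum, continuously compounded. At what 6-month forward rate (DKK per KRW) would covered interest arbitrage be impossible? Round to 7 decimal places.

T = 6/12 years.
DKK growth factor: e^(0.0388×6/12) = 1.0195894.
KRW growth factor: e^(0.0530×6/12) = 1.0268542.
So F = 0.005956 × 1.0195894 / 1.0268542 = 0.005913862 (DKK/KRW).

0.0059139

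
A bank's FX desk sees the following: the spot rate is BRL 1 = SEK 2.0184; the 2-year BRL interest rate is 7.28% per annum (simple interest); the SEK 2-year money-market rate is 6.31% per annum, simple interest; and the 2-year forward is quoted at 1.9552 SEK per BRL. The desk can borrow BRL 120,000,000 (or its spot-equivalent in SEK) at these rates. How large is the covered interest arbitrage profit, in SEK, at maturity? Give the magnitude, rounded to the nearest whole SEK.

SEK 3,989,395

T = 2 years.
Keep in BRL, deliver into the forward: 120,000,000·1.145600·1.9552 = SEK 268,785,254.40.
Swap to SEK now, deposit: 120,000,000·2.0184·1.126200 = SEK 272,774,649.60.
The quoted forward undervalues BRL, so borrow BRL, convert to SEK at spot, deposit the SEK at 6.31%, and buy BRL forward at 1.9552 to cover the loan.
Arbitrage profit = |268,785,254.40 − 272,774,649.60| = SEK 3,989,395.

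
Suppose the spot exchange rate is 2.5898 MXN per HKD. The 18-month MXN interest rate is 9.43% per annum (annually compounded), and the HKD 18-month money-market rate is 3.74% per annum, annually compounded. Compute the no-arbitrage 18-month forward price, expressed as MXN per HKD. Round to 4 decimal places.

T = 18/12 years.
MXN growth factor: (1 + 0.0943)^(18/12) = 1.144734.
Growth of 1 HKD over T: (1 + 0.0374)^(18/12) = 1.0566213.
So F = 2.5898 × 1.144734 / 1.0566213 = 2.805766 (MXN/HKD).

2.8058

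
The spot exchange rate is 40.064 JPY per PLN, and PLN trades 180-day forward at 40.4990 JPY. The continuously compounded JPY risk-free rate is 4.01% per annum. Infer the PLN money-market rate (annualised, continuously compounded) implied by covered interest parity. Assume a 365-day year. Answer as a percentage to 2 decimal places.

T = 180/365 years.
CIP gives F = S · g_JPY/g_PLN, so g_JPY/g_PLN = 40.499/40.064 = 1.0108576.
The JPY side grows by e^(0.0401×180/365) = 1.0199722.
That pins the PLN growth at 1.0090167.
r = ln(1.0090167)/(180/365) = 0.018202 → 1.82%.

1.82%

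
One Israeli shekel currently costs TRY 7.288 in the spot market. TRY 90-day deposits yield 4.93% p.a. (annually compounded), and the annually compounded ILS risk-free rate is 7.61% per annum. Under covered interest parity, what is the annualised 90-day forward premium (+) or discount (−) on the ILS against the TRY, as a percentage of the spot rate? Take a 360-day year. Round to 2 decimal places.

T = 90/360 years.
F = S · g_TRY/g_ILS = 7.288 × 1.0121035/1.018505 = 7.242194.
(F − S)/S ÷ T = (7.242194 − 7.288)/7.288/(90/360) = -0.025141 → -2.51%.

-2.51%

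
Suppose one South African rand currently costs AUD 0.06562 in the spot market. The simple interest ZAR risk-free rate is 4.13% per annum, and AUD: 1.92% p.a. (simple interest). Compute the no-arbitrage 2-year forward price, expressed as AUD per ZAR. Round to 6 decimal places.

0.062941

T = 2 years.
Growth of 1 AUD over T: 1 + 0.0192×2 = 1.038400.
ZAR accumulates by 1 + 0.0413×2 = 1.082600.
Forward (AUD per ZAR) = 0.06562 × 1.038400 / 1.082600 = 0.06294089.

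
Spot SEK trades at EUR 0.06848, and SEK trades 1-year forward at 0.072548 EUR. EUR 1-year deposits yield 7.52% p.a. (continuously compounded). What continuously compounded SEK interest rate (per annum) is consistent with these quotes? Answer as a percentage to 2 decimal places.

1.75%

T = 1 year.
F/S = 0.072548/0.06848 = 1.0594042 = (growth of EUR) / (growth of SEK).
EUR growth factor: e^(0.0752×1) = 1.0780997.
Hence g_SEK = 1.0176472.
r = ln(1.0176472)/1 = 0.017493 → 1.75%.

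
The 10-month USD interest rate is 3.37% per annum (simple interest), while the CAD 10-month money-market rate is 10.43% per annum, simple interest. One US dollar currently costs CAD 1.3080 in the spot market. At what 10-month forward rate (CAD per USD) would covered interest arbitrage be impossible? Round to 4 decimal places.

1.3829

T = 10/12 years.
CAD growth factor: 1 + 0.1043×10/12 = 1.0869167.
Growth of 1 USD over T: 1 + 0.0337×10/12 = 1.0280833.
Forward (CAD per USD) = 1.308 × 1.0869167 / 1.0280833 = 1.382852.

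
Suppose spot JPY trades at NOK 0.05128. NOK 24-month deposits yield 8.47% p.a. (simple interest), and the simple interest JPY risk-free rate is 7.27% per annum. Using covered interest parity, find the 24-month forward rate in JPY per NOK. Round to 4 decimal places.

19.1006

T = 2 years.
NOK growth factor: 1 + 0.0847×2 = 1.169400.
JPY growth factor: 1 + 0.0727×2 = 1.145400.
So F = 0.05128 × 1.169400 / 1.145400 = 0.052354489 (NOK/JPY).
Invert for JPY per NOK: 1 / 0.052354489 = 19.1006.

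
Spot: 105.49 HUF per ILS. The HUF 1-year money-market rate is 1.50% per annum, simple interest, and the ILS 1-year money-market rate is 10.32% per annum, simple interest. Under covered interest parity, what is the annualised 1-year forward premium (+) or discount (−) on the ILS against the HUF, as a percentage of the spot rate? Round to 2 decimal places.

-7.99%

T = 1 year.
F = S · g_HUF/g_ILS = 105.49 × 1.015000/1.103200 = 97.05615.
Annualised premium = (F − S)/S × (1/T) = (97.05615 − 105.49)/105.49 ÷ 1 = -7.99%.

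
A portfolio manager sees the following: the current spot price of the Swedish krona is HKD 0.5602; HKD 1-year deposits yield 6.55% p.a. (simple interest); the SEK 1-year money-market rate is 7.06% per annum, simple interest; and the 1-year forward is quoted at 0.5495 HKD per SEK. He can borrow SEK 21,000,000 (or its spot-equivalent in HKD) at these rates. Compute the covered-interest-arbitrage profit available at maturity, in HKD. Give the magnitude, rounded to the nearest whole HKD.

T = 1 year.
Route A — deposit SEK, sell forward: 21,000,000 × 1.070600 × 0.5495 = HKD 12,354,188.70.
Route B — convert at spot, deposit HKD: 21,000,000 × 0.5602 × 1.065500 = HKD 12,534,755.10.
The quoted forward undervalues SEK, so borrow SEK, convert to HKD at spot, deposit the HKD at 6.55%, and buy SEK forward at 0.5495 to cover the loan.
Arbitrage profit = |12,354,188.70 − 12,534,755.10| = HKD 180,566.

HKD 180,566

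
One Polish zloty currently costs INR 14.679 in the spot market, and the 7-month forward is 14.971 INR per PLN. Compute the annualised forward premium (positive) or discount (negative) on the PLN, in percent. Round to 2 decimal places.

+3.41%

T = 7/12 years.
(F − S)/S = (14.971 − 14.679)/14.679 = 0.0198924.
Annualise by dividing by T: 0.0198924 / (7/12) = 0.034101 → 3.41%.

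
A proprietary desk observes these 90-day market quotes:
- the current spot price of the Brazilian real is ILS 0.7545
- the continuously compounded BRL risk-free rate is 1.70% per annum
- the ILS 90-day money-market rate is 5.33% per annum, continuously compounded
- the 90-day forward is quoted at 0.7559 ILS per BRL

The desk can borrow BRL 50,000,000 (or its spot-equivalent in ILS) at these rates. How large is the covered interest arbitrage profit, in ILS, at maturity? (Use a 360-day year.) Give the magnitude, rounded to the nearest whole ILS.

T = 90/360 years.
Route A — deposit BRL, sell forward: 50,000,000 × 1.0042590441 × 0.7559 = ILS 37,955,970.57.
Route B — convert at spot, deposit ILS: 50,000,000 × 0.7545 × 1.0134141735 = ILS 38,231,049.70.
The quoted forward undervalues BRL, so borrow BRL, convert to ILS at spot, deposit the ILS at 5.33%, and buy BRL forward at 0.7559 to cover the loan.
Profit = 38,231,049.70 − 37,955,970.57 = ILS 275,079.

ILS 275,079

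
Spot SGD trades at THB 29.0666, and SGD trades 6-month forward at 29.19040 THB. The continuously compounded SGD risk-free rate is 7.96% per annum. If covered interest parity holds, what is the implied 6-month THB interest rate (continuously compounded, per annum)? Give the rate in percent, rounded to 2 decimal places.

8.81%

T = 6/12 years.
F/S = 29.1904/29.0666 = 1.0042592 = (growth of THB) / (growth of SGD).
SGD growth factor: e^(0.0796×6/12) = 1.0406026.
So the THB growth factor = 1.0450347.
r = ln(1.0450347)/(6/12) = 0.088100 → 8.81%.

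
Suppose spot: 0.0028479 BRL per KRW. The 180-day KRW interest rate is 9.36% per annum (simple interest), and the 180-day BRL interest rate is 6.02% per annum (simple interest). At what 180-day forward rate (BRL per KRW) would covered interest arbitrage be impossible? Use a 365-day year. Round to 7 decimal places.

0.0028031

T = 180/365 years.
BRL accumulates by 1 + 0.0602×180/365 = 1.0296877.
Growth of 1 KRW over T: 1 + 0.0936×180/365 = 1.0461589.
CIP: F = S · (grow BRL)/(grow KRW) = 0.0028479 × 1.0296877/1.0461589 = 0.002803061 BRL per KRW.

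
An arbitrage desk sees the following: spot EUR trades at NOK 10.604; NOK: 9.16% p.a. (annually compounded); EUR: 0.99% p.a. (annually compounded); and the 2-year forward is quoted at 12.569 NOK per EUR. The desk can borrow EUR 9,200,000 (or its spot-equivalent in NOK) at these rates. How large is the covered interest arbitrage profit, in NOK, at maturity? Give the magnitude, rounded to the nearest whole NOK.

T = 2 years.
Keep in EUR, deliver into the forward: 9,200,000·1.01989801·12.569 = NOK 117,935,702.41.
Swap to NOK now, deposit: 9,200,000·10.604·1.19159056 = NOK 116,247,761.94.
The quoted forward overvalues EUR, so borrow NOK, buy EUR at spot, deposit the EUR at 0.99%, and sell the proceeds forward at 12.569.
Profit = 117,935,702.41 − 116,247,761.94 = NOK 1,687,940.

NOK 1,687,940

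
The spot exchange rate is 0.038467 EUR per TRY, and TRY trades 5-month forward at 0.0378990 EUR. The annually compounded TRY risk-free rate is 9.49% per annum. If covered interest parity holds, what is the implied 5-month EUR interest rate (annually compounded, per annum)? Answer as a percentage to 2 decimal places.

T = 5/12 years.
F/S = 0.037899/0.038467 = 0.9852341 = (growth of EUR) / (growth of TRY).
TRY growth factor: (1 + 0.0949)^(5/12) = 1.0384989.
So the EUR growth factor = 1.0231645.
r = 1.0231645^(12/5) − 1 = 0.056499 → 5.65%.

5.65%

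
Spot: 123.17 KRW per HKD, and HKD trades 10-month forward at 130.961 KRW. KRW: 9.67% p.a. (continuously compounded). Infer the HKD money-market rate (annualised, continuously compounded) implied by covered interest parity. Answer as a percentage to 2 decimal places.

T = 10/12 years.
CIP gives F = S · g_KRW/g_HKD, so g_KRW/g_HKD = 130.961/123.17 = 1.0632540.
KRW growth factor: e^(0.0967×10/12) = 1.0839192.
That pins the HKD growth at 1.0194358.
r = ln(1.0194358)/(10/12) = 0.023099 → 2.31%.

2.31%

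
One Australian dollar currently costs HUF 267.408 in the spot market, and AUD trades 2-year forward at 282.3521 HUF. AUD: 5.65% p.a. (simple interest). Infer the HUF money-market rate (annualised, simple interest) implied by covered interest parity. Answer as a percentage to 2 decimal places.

8.76%

T = 2 years.
F/S = 282.3521/267.408 = 1.0558850 = (growth of HUF) / (growth of AUD).
The AUD side grows by 1 + 0.0565×2 = 1.113000.
So the HUF growth factor = 1.175200.
(1.175200 − 1)/T = 0.087600, i.e. 8.76%.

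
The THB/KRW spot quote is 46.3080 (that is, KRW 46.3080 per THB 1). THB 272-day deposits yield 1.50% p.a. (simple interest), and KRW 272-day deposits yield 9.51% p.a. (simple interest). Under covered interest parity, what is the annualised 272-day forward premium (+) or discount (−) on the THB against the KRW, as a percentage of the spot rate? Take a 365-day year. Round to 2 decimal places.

+7.92%

T = 272/365 years.
No-arbitrage forward: 46.308 × 1.070869 / 1.0111781 = 49.0416096 KRW/THB.
(F − S)/S ÷ T = (49.0416096 − 46.308)/46.308/(272/365) = 0.079214 → 7.92%.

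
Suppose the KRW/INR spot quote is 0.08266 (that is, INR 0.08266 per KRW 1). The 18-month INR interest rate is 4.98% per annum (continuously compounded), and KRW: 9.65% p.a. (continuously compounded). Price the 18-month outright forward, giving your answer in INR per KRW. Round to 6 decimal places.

T = 18/12 years.
Growth of 1 INR over T: e^(0.0498×18/12) = 1.0775608.
KRW growth factor: e^(0.0965×18/12) = 1.1557506.
So F = 0.08266 × 1.0775608 / 1.1557506 = 0.07706782 (INR/KRW).

0.077068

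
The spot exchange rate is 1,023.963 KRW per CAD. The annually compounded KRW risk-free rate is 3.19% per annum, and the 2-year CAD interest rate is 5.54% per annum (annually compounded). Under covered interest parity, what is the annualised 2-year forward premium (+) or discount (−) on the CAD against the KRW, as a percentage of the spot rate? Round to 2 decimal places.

-2.20%

T = 2 years.
F = S · g_KRW/g_CAD = 1023.963 × 1.0648176/1.1138692 = 978.870611.
(F − S)/S ÷ T = (978.870611 − 1023.963)/1023.963/2 = -0.022019 → -2.20%.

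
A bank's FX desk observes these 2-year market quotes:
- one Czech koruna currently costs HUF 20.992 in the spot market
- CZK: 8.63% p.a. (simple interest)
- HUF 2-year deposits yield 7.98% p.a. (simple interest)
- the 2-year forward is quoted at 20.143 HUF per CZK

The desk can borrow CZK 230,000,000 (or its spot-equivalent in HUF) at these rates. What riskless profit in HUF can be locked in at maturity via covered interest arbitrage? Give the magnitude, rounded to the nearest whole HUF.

T = 2 years.
Invest the CZK and cover forward: 230,000,000 × 1.172600 × 20.143 = HUF 5,432,526,814.00.
Convert at spot and invest in HUF: 230,000,000 × 20.992 × 1.159600 = HUF 5,598,734,336.00.
The quoted forward undervalues CZK, so borrow CZK, convert to HUF at spot, deposit the HUF at 7.98%, and buy CZK forward at 20.143 to cover the loan.
Profit = 5,598,734,336.00 − 5,432,526,814.00 = HUF 166,207,522.

HUF 166,207,522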